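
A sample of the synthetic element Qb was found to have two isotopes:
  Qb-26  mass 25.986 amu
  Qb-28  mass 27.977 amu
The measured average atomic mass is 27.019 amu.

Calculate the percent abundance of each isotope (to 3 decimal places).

Qb-26: 48.117%, Qb-28: 51.883%

Let x be the fractional abundance of Qb-26; then Qb-28 has abundance 1 − x.
25.986·x + 27.977·(1 − x) = 27.019
(25.986 − 27.977)·x = 27.019 − 27.977
x = -0.958 / -1.991 = 0.48117 → 48.117% Qb-26, 51.883% Qb-28.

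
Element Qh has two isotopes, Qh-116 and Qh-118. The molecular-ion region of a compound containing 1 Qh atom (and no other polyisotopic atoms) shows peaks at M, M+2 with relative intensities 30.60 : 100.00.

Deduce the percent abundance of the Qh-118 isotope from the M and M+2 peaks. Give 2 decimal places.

Let p = fractional abundance of Qh-116. I(M+2)/I(M) = [C(1,1)·p^0·(1−p)] / p^1 = 1·(1−p)/p = 100.00/30.60 = 3.2680
(1−p)/p = 3.2680/1 = 3.2680  ⇒  p = 1/(1 + 3.2680) = 0.2343
Qh-116: 23.43%, Qh-118: 76.57%.

76.57%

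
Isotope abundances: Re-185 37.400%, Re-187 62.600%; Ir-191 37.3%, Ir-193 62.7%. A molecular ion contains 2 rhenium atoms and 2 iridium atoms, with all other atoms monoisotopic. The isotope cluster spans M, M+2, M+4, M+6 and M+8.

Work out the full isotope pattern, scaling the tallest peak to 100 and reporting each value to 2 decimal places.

Rhenium pattern (n=2): 0.139876 : 0.468248 : 0.391876
Iridium pattern (n=2): 0.139129 : 0.467742 : 0.393129
Convolve the two distributions (both contribute in 2-u steps):
  M: 0.139876×0.139129 = 0.019461
  M+2: 0.139876×0.467742 + 0.468248×0.139129 = 0.130573
  M+4: 0.139876×0.393129 + 0.468248×0.467742 + 0.391876×0.139129 = 0.328530
  M+6: 0.468248×0.393129 + 0.391876×0.467742 = 0.367379
  M+8: 0.391876×0.393129 = 0.154058
Scale to base peak (0.367379) = 100: 5.30 : 35.54 : 89.43 : 100.00 : 41.93

5.30 : 35.54 : 89.43 : 100.00 : 41.93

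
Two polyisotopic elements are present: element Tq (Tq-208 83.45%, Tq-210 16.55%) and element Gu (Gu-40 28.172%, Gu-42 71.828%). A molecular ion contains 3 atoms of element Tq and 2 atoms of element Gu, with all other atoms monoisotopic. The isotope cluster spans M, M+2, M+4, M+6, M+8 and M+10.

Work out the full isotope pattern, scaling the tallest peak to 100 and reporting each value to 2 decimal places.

10.36 : 58.99 : 100.00 : 46.38 : 8.36 : 0.53

Element Tq pattern (n=3): 0.58113766 : 0.34575776 : 0.06857149 : 0.00453309
Element Gu pattern (n=2): 0.07936616 : 0.40470768 : 0.51592616
Convolve the two distributions (both contribute in 2-u steps):
  M: 0.58113766×0.07936616 = 0.046123
  M+2: 0.58113766×0.40470768 + 0.34575776×0.07936616 = 0.262632
  M+4: 0.58113766×0.51592616 + 0.34575776×0.40470768 + 0.06857149×0.07936616 = 0.445197
  M+6: 0.34575776×0.51592616 + 0.06857149×0.40470768 + 0.00453309×0.07936616 = 0.206497
  M+8: 0.06857149×0.51592616 + 0.00453309×0.40470768 = 0.037212
  M+10: 0.00453309×0.51592616 = 0.002339
Scale to base peak (0.445197) = 100: 10.36 : 58.99 : 100.00 : 46.38 : 8.36 : 0.53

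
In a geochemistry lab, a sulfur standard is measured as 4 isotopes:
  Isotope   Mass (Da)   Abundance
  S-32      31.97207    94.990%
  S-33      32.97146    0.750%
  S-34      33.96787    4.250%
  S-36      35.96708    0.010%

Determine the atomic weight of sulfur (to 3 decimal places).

Average mass = Σ (abundance × isotope mass) = 0.94990 × 31.97207 + 0.00750 × 32.97146 + 0.04250 × 33.96787 + 0.00010 × 35.96708
= 30.370269 + 0.247286 + 1.443634 + 0.003597 = 32.064786 Da

32.065 Da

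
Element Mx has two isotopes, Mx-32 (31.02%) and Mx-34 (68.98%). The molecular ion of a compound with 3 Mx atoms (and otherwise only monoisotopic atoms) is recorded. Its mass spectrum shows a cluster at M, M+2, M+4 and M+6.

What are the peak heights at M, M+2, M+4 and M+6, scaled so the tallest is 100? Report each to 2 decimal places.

6.74 : 44.97 : 100.00 : 74.12

The 3 Mx atoms are independent, so intensities follow the terms of (0.3102 + 0.6898)^3.
P(M) = 0.3102^3 = 0.029849
P(M+2) = 3 × 0.3102^2 × 0.6898^1 = 0.199126
P(M+4) = 3 × 0.3102^1 × 0.6898^2 = 0.442802
P(M+6) = 0.6898^3 = 0.328223
The M+4 peak is largest (0.442802); scaling to 100 gives 6.74 : 44.97 : 100.00 : 74.12.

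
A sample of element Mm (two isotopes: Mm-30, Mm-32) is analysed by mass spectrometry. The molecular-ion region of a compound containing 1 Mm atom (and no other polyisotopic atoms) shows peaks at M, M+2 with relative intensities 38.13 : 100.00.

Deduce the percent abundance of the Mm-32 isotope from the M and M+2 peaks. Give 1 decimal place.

72.4%

Write p for the Mm-30 fraction. I(M+2)/I(M) = [C(1,1)·p^0·(1−p)] / p^1 = 1·(1−p)/p = 100.00/38.13 = 2.6226
(1−p)/p = 2.6226/1 = 2.6226  ⇒  p = 1/(1 + 2.6226) = 0.2760
Mm-30: 27.6%, Mm-32: 72.4%.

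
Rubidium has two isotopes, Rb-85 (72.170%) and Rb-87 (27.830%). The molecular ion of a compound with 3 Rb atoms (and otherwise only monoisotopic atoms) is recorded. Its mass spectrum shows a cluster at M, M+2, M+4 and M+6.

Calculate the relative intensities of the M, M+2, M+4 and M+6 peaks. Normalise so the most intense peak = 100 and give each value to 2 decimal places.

86.44 : 100.00 : 38.56 : 4.96

Expanding (0.72170 + 0.27830)^3:
P(M) = 0.72170^3 = 0.375898
P(M+2) = 3 × 0.72170^2 × 0.27830^1 = 0.434858
P(M+4) = 3 × 0.72170^1 × 0.27830^2 = 0.167689
P(M+6) = 0.27830^3 = 0.021555
The M+2 peak is largest (0.434858); scaling to 100 gives 86.44 : 100.00 : 38.56 : 4.96.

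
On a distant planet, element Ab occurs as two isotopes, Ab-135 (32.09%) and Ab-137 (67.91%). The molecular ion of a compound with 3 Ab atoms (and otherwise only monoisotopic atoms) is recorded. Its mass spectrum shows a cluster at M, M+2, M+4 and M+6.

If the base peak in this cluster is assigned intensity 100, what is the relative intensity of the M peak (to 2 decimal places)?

7.44

Binomial terms of (0.3209 + 0.6791)^3: M 0.0330, M+2 0.2098, M+4 0.4440, M+6 0.3132 → M+4 is the base peak.
P(M+4) = C(3,2) × 0.3209^1 × 0.6791^2 = 3 × 0.3209 × 0.46117681 = 0.443975 (base)
P(M) = C(3,0) × 0.3209^3 × 0.6791^0 = 1 × 0.03304526 × 1.0000 = 0.033045
Relative intensity = 0.033045 / 0.443975 × 100 = 7.44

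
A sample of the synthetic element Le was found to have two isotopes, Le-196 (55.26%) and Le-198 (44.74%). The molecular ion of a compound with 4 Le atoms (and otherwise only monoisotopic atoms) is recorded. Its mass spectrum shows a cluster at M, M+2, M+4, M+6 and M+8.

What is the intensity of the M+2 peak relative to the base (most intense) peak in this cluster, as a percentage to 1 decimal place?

82.3%

Binomial terms of (0.5526 + 0.4474)^4: M 0.0932, M+2 0.3020, M+4 0.3667, M+6 0.1980, M+8 0.0401 → M+4 is the base peak.
P(M+4) = C(4,2) × 0.5526^2 × 0.4474^2 = 6 × 0.30536676 × 0.20016676 = 0.366746 (base)
P(M+2) = C(4,1) × 0.5526^3 × 0.4474^1 = 4 × 0.16874567 × 0.4474 = 0.301987
Relative intensity = 0.301987 / 0.366746 × 100 = 82.3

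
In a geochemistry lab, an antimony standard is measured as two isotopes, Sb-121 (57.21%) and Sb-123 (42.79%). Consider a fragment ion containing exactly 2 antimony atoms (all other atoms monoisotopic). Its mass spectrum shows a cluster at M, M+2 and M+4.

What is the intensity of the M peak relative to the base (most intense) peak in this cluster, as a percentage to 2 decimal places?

Term probabilities: M 0.3273, M+2 0.4896, M+4 0.1831. Base peak = M+2.
P(M+2) = C(2,1) × 0.5721^1 × 0.4279^1 = 2 × 0.5721 × 0.4279 = 0.489603 (base)
P(M) = C(2,0) × 0.5721^2 × 0.4279^0 = 1 × 0.32729841 × 1.0000 = 0.327298
Relative intensity = 0.327298 / 0.489603 × 100 = 66.85

66.85%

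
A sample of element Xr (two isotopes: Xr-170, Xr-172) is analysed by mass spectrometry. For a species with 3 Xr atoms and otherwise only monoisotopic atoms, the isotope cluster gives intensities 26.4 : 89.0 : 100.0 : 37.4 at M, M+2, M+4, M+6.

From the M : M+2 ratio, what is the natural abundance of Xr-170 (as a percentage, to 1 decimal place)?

Write p for the Xr-170 fraction. I(M+2)/I(M) = [C(3,1)·p^2·(1−p)] / p^3 = 3·(1−p)/p = 89.0/26.4 = 3.3712
(1−p)/p = 3.3712/3 = 1.1237  ⇒  p = 1/(1 + 1.1237) = 0.4709
Xr-170: 47.1%, Xr-172: 52.9%.

47.1%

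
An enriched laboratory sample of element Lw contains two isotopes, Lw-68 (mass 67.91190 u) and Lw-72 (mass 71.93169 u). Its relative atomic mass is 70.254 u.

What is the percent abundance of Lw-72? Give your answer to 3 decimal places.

58.264%

Writing the weighted mean with unknown fraction x of Lw-68:
67.91190·x + 71.93169·(1 − x) = 70.254
(67.91190 − 71.93169)·x = 70.254 − 71.93169
x = -1.67769 / -4.01979 = 0.41736 → 41.736% Lw-68, 58.264% Lw-72.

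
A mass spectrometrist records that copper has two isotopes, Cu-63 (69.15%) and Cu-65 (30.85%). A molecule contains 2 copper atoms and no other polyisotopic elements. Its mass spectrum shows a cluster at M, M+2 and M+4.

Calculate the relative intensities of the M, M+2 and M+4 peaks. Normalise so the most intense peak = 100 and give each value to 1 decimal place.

Expanding (0.6915 + 0.3085)^2:
P(M) = 0.6915^2 = 0.478172
P(M+2) = 2 × 0.6915^1 × 0.3085^1 = 0.426656
P(M+4) = 0.3085^2 = 0.095172
The M peak is largest (0.478172); scaling to 100 gives 100.0 : 89.2 : 19.9.

100.0 : 89.2 : 19.9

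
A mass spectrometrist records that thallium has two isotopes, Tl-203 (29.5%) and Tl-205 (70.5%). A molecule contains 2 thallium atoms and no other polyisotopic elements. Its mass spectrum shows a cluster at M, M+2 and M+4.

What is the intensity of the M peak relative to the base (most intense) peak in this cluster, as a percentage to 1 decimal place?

Term probabilities: M 0.0870, M+2 0.4160, M+4 0.4970. Base peak = M+4.
P(M+4) = C(2,2) × 0.295^0 × 0.705^2 = 1 × 1.0000 × 0.497025 = 0.497025 (base)
P(M) = C(2,0) × 0.295^2 × 0.705^0 = 1 × 0.087025 × 1.0000 = 0.087025
Relative intensity = 0.087025 / 0.497025 × 100 = 17.5

17.5%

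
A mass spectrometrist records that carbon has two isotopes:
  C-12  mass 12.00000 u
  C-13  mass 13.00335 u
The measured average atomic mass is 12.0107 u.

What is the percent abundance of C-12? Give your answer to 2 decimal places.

98.93%

Writing the weighted mean with unknown fraction x of C-12:
12.00000·x + 13.00335·(1 − x) = 12.0107
(12.00000 − 13.00335)·x = 12.0107 − 13.00335
x = -0.99265 / -1.00335 = 0.98934 → 98.93% C-12, 1.07% C-13.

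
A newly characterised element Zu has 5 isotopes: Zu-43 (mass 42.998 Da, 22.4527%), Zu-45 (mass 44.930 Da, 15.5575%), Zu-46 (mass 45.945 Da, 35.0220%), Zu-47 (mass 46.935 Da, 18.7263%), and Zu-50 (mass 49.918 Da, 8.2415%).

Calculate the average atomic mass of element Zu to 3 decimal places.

Ar = Σ fᵢ·mᵢ = 0.224527 × 42.998 + 0.155575 × 44.930 + 0.350220 × 45.945 + 0.187263 × 46.935 + 0.082415 × 49.918
= 9.6542 + 6.9900 + 16.0909 + 8.7892 + 4.1140 = 45.6383 Da

45.638 Da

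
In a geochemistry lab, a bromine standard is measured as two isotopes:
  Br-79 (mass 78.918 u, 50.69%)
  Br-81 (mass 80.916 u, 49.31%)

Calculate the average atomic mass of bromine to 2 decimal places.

The abundance-weighted mean is 0.5069 × 78.918 + 0.4931 × 80.916
= 40.0035 + 39.8997 = 79.9032 u

79.90 u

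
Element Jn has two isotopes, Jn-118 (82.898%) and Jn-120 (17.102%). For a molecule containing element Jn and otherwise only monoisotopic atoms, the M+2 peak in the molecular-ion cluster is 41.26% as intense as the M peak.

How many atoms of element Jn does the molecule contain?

2

For n independent Jn atoms, I(M+2)/I(M) = n · (abundance Jn-120) / (abundance Jn-118) = n · 0.17102/0.82898.
n = 0.4126 × 0.82898/0.17102 = 2.00 ≈ 2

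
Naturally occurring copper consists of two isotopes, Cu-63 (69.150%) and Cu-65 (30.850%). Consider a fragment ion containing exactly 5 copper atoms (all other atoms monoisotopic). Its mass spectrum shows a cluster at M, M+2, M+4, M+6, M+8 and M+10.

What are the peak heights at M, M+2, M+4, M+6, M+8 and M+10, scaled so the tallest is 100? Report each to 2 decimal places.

The 5 Cu atoms are independent, so intensities follow the terms of (0.69150 + 0.30850)^5.
P(M) = 0.69150^5 = 0.158111
P(M+2) = 5 × 0.69150^4 × 0.30850^1 = 0.352691
P(M+4) = 10 × 0.69150^3 × 0.30850^2 = 0.314693
P(M+6) = 10 × 0.69150^2 × 0.30850^3 = 0.140394
P(M+8) = 5 × 0.69150^1 × 0.30850^4 = 0.031317
P(M+10) = 0.30850^5 = 0.002794
The M+2 peak is largest (0.352691); scaling to 100 gives 44.83 : 100.00 : 89.23 : 39.81 : 8.88 : 0.79.

44.83 : 100.00 : 89.23 : 39.81 : 8.88 : 0.79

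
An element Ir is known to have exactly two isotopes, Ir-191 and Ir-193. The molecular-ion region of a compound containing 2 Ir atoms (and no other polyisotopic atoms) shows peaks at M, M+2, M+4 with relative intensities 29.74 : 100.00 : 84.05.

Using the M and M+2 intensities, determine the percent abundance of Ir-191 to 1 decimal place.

37.3%

Let p = fractional abundance of Ir-191. I(M+2)/I(M) = [C(2,1)·p^1·(1−p)] / p^2 = 2·(1−p)/p = 100.00/29.74 = 3.3625
(1−p)/p = 3.3625/2 = 1.6812  ⇒  p = 1/(1 + 1.6812) = 0.3730
Ir-191: 37.3%, Ir-193: 62.7%.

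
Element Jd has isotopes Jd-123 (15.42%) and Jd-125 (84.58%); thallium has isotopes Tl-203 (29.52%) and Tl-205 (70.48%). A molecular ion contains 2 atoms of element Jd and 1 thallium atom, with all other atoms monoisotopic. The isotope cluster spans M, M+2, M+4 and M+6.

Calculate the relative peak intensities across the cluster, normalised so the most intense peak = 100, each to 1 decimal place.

1.4 : 18.6 : 78.3 : 100.0

Element Jd pattern (n=2): 0.02377764 : 0.26084472 : 0.71537764
Thallium pattern (n=1): 0.2952 : 0.7048
Convolve the two distributions (both contribute in 2-u steps):
  M: 0.02377764×0.2952 = 0.007019
  M+2: 0.02377764×0.7048 + 0.26084472×0.2952 = 0.093760
  M+4: 0.26084472×0.7048 + 0.71537764×0.2952 = 0.395023
  M+6: 0.71537764×0.7048 = 0.504198
Scale to base peak (0.504198) = 100: 1.4 : 18.6 : 78.3 : 100.0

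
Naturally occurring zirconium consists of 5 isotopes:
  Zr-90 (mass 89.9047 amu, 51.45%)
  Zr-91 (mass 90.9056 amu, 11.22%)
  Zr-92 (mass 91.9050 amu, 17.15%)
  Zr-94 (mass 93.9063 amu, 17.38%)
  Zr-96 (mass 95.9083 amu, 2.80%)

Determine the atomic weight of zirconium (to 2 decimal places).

91.22 amu

Weight each isotope mass by its fractional abundance: 0.5145 × 89.9047 + 0.1122 × 90.9056 + 0.1715 × 91.9050 + 0.1738 × 93.9063 + 0.0280 × 95.9083
= 46.25597 + 10.19961 + 15.76171 + 16.32091 + 2.68543 = 91.22363 amu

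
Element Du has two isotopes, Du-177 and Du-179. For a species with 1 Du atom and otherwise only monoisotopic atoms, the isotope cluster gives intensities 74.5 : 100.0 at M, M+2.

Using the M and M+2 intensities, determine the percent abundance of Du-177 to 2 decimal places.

Write p for the Du-177 fraction. I(M+2)/I(M) = [C(1,1)·p^0·(1−p)] / p^1 = 1·(1−p)/p = 100.0/74.5 = 1.3423
(1−p)/p = 1.3423/1 = 1.3423  ⇒  p = 1/(1 + 1.3423) = 0.4269
Du-177: 42.69%, Du-179: 57.31%.

42.69%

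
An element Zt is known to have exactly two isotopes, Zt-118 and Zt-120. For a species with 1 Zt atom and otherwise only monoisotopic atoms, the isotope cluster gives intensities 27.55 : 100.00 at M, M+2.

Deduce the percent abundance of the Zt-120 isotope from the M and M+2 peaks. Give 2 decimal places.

78.40%

Let p = fractional abundance of Zt-118. I(M+2)/I(M) = [C(1,1)·p^0·(1−p)] / p^1 = 1·(1−p)/p = 100.00/27.55 = 3.6298
(1−p)/p = 3.6298/1 = 3.6298  ⇒  p = 1/(1 + 3.6298) = 0.2160
Zt-118: 21.60%, Zt-120: 78.40%.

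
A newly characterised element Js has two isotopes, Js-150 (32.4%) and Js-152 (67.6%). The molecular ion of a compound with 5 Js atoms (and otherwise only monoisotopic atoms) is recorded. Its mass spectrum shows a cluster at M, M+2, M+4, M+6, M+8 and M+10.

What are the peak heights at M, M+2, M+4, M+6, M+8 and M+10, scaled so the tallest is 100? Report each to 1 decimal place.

The 5 Js atoms are independent, so intensities follow the terms of (0.324 + 0.676)^5.
P(M) = 0.324^5 = 0.003570
P(M+2) = 5 × 0.324^4 × 0.676^1 = 0.037247
P(M+4) = 10 × 0.324^3 × 0.676^2 = 0.155428
P(M+6) = 10 × 0.324^2 × 0.676^3 = 0.324287
P(M+8) = 5 × 0.324^1 × 0.676^4 = 0.338300
P(M+10) = 0.676^5 = 0.141167
The M+8 peak is largest (0.338300); scaling to 100 gives 1.1 : 11.0 : 45.9 : 95.9 : 100.0 : 41.7.

1.1 : 11.0 : 45.9 : 95.9 : 100.0 : 41.7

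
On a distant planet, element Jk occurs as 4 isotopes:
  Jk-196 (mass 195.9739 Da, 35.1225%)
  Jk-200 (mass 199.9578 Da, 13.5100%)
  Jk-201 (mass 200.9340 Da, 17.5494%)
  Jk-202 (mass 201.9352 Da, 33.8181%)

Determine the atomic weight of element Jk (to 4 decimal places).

The abundance-weighted mean is 0.351225 × 195.9739 + 0.135100 × 199.9578 + 0.175494 × 200.9340 + 0.338181 × 201.9352
= 68.83093 + 27.01430 + 35.26271 + 68.29065 = 199.39859 Da

199.3986 Da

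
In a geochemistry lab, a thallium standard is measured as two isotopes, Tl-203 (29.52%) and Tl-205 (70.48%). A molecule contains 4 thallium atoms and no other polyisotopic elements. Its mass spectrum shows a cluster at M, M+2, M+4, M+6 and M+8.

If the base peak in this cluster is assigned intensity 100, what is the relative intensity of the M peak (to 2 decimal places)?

1.84

(0.2952 + 0.7048)^4 gives M 0.0076, M+2 0.0725, M+4 0.2597, M+6 0.4134, M+8 0.2468; the largest is M+6.
P(M+6) = C(4,3) × 0.2952^1 × 0.7048^3 = 4 × 0.2952 × 0.35010449 = 0.413403 (base)
P(M) = C(4,0) × 0.2952^4 × 0.7048^0 = 1 × 0.00759391 × 1.0000 = 0.007594
Relative intensity = 0.007594 / 0.413403 × 100 = 1.84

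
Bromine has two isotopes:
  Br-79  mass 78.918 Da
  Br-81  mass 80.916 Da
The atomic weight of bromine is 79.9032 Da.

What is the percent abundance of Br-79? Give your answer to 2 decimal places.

50.69%

With x = fraction of Br-79 (so Br-81 is 1 − x):
78.918·x + 80.916·(1 − x) = 79.9032
(78.918 − 80.916)·x = 79.9032 − 80.916
x = -1.0128 / -1.998 = 0.50691 → 50.69% Br-79, 49.31% Br-81.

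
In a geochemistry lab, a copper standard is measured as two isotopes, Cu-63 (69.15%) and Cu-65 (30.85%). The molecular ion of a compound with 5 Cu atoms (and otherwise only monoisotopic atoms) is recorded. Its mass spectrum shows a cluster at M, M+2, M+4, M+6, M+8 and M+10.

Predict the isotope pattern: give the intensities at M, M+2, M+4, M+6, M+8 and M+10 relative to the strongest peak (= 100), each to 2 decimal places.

Each Cu atom is independently Cu-63 (p = 0.6915) or Cu-65 (q = 0.3085); the cluster is the binomial expansion (p + q)^5.
P(M) = 0.6915^5 = 0.158111
P(M+2) = 5 × 0.6915^4 × 0.3085^1 = 0.352691
P(M+4) = 10 × 0.6915^3 × 0.3085^2 = 0.314693
P(M+6) = 10 × 0.6915^2 × 0.3085^3 = 0.140394
P(M+8) = 5 × 0.6915^1 × 0.3085^4 = 0.031317
P(M+10) = 0.3085^5 = 0.002794
The M+2 peak is largest (0.352691); scaling to 100 gives 44.83 : 100.00 : 89.23 : 39.81 : 8.88 : 0.79.

44.83 : 100.00 : 89.23 : 39.81 : 8.88 : 0.79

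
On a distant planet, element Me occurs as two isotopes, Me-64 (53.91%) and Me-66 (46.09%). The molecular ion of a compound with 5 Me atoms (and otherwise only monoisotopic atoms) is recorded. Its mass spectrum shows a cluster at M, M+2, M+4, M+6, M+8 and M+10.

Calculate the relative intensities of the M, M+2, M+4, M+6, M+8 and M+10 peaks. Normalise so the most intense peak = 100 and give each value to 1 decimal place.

13.7 : 58.5 : 100.0 : 85.5 : 36.5 : 6.2

Each Me atom is independently Me-64 (p = 0.5391) or Me-66 (q = 0.4609); the cluster is the binomial expansion (p + q)^5.
P(M) = 0.5391^5 = 0.045535
P(M+2) = 5 × 0.5391^4 × 0.4609^1 = 0.194650
P(M+4) = 10 × 0.5391^3 × 0.4609^2 = 0.332829
P(M+6) = 10 × 0.5391^2 × 0.4609^3 = 0.284550
P(M+8) = 5 × 0.5391^1 × 0.4609^4 = 0.121637
P(M+10) = 0.4609^5 = 0.020799
The M+4 peak is largest (0.332829); scaling to 100 gives 13.7 : 58.5 : 100.0 : 85.5 : 36.5 : 6.2.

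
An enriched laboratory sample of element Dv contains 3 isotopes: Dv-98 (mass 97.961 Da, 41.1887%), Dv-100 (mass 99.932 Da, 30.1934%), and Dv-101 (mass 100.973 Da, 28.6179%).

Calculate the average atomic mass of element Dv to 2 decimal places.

99.42 Da

Weight each isotope mass by its fractional abundance: 0.411887 × 97.961 + 0.301934 × 99.932 + 0.286179 × 100.973
= 40.3489 + 30.1729 + 28.8964 = 99.4182 Da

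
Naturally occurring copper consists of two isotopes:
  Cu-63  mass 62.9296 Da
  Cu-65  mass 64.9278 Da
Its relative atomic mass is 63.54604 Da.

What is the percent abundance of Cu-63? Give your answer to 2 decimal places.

Writing the weighted mean with unknown fraction x of Cu-63:
62.9296·x + 64.9278·(1 − x) = 63.54604
(62.9296 − 64.9278)·x = 63.54604 − 64.9278
x = -1.38176 / -1.9982 = 0.69150 → 69.15% Cu-63, 30.85% Cu-65.

69.15%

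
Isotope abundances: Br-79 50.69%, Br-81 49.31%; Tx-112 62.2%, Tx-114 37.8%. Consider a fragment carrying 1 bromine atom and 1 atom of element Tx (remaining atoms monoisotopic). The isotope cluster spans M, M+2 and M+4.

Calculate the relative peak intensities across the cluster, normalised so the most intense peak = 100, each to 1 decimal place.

Bromine pattern (n=1): 0.5069 : 0.4931
Element Tx pattern (n=1): 0.6220 : 0.3780
Convolve the two distributions (both contribute in 2-u steps):
  M: 0.5069×0.6220 = 0.315292
  M+2: 0.5069×0.3780 + 0.4931×0.6220 = 0.498316
  M+4: 0.4931×0.3780 = 0.186392
Scale to base peak (0.498316) = 100: 63.3 : 100.0 : 37.4

63.3 : 100.0 : 37.4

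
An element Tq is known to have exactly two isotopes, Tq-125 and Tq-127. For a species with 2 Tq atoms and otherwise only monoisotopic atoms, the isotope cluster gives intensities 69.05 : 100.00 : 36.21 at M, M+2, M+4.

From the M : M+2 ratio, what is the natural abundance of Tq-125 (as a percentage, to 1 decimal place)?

58.0%

Let p = fractional abundance of Tq-125. I(M+2)/I(M) = [C(2,1)·p^1·(1−p)] / p^2 = 2·(1−p)/p = 100.00/69.05 = 1.4482
(1−p)/p = 1.4482/2 = 0.7241  ⇒  p = 1/(1 + 0.7241) = 0.5800
Tq-125: 58.0%, Tq-127: 42.0%.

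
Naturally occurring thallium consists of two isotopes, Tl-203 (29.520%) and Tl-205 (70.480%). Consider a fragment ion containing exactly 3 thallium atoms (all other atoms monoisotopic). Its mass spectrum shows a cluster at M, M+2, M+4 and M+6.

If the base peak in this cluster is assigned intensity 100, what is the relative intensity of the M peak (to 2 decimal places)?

5.85

(0.29520 + 0.70480)^3 gives M 0.0257, M+2 0.1843, M+4 0.4399, M+6 0.3501; the largest is M+4.
P(M+4) = C(3,2) × 0.29520^1 × 0.70480^2 = 3 × 0.2952 × 0.49674304 = 0.439916 (base)
P(M) = C(3,0) × 0.29520^3 × 0.70480^0 = 1 × 0.02572463 × 1.0000 = 0.025725
Relative intensity = 0.025725 / 0.439916 × 100 = 5.85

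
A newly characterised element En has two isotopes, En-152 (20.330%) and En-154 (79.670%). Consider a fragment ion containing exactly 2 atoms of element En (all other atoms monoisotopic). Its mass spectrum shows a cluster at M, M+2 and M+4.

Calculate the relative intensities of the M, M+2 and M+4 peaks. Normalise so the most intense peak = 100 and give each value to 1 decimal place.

Each En atom is independently En-152 (p = 0.20330) or En-154 (q = 0.79670); the cluster is the binomial expansion (p + q)^2.
P(M) = 0.20330^2 = 0.041331
P(M+2) = 2 × 0.20330^1 × 0.79670^1 = 0.323938
P(M+4) = 0.79670^2 = 0.634731
The M+4 peak is largest (0.634731); scaling to 100 gives 6.5 : 51.0 : 100.0.

6.5 : 51.0 : 100.0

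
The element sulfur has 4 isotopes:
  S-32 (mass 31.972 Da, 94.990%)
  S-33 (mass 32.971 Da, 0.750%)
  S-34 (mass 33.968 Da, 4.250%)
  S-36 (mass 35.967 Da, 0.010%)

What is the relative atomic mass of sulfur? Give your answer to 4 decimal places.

32.0647 Da

Weight each isotope mass by its fractional abundance: 0.94990 × 31.972 + 0.00750 × 32.971 + 0.04250 × 33.968 + 0.00010 × 35.967
= 30.37020 + 0.24728 + 1.44364 + 0.00360 = 32.06472 Da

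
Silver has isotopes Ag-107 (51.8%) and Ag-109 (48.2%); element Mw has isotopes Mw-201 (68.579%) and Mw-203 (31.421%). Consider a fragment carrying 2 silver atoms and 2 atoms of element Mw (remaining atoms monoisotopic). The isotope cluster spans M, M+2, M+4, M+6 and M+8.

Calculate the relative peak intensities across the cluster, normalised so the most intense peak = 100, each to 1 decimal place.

36.0 : 99.9 : 100.0 : 42.6 : 6.5

Silver pattern (n=2): 0.268324 : 0.499352 : 0.232324
Element Mw pattern (n=2): 0.47030792 : 0.43096415 : 0.09872792
Convolve the two distributions (both contribute in 2-u steps):
  M: 0.268324×0.47030792 = 0.126195
  M+2: 0.268324×0.43096415 + 0.499352×0.47030792 = 0.350487
  M+4: 0.268324×0.09872792 + 0.499352×0.43096415 + 0.232324×0.47030792 = 0.350958
  M+6: 0.499352×0.09872792 + 0.232324×0.43096415 = 0.149423
  M+8: 0.232324×0.09872792 = 0.022937
Scale to base peak (0.350958) = 100: 36.0 : 99.9 : 100.0 : 42.6 : 6.5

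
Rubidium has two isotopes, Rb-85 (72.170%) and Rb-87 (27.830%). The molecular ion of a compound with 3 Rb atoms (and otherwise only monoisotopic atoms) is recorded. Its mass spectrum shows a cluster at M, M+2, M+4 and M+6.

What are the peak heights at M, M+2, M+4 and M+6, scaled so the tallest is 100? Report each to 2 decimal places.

86.44 : 100.00 : 38.56 : 4.96

Each Rb atom is independently Rb-85 (p = 0.72170) or Rb-87 (q = 0.27830); the cluster is the binomial expansion (p + q)^3.
P(M) = 0.72170^3 = 0.375898
P(M+2) = 3 × 0.72170^2 × 0.27830^1 = 0.434858
P(M+4) = 3 × 0.72170^1 × 0.27830^2 = 0.167689
P(M+6) = 0.27830^3 = 0.021555
The M+2 peak is largest (0.434858); scaling to 100 gives 86.44 : 100.00 : 38.56 : 4.96.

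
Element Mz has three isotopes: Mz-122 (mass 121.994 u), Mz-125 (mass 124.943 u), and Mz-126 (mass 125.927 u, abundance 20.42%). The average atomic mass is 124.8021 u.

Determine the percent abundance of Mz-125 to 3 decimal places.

67.989%

The remaining 79.58% is split between Mz-122 (fraction x) and Mz-125 (fraction 0.7958 − x).
Substituting: 121.994x + 124.943(0.7958 − x) = 99.0878066
(121.994 − 124.943)x = -0.3418328  ⇒  x = 0.11591, y = 0.67989
Mz-122: 11.591%, Mz-125: 67.989%.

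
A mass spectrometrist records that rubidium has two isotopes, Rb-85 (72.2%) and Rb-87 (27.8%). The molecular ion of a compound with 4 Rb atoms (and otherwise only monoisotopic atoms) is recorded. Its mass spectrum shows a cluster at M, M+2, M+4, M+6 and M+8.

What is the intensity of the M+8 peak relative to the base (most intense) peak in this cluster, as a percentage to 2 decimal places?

1.43%

Binomial terms of (0.722 + 0.278)^4: M 0.2717, M+2 0.4185, M+4 0.2417, M+6 0.0620, M+8 0.0060 → M+2 is the base peak.
P(M+2) = C(4,1) × 0.722^3 × 0.278^1 = 4 × 0.37636705 × 0.2780 = 0.418520 (base)
P(M+8) = C(4,4) × 0.722^0 × 0.278^4 = 1 × 1.0000 × 0.00597282 = 0.005973
Relative intensity = 0.005973 / 0.418520 × 100 = 1.43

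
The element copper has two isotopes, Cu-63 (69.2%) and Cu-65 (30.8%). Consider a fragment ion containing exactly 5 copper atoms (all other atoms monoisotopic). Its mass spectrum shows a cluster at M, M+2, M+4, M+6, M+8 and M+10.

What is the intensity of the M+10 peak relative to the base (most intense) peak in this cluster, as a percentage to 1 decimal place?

(0.692 + 0.308)^5 gives M 0.1587, M+2 0.3531, M+4 0.3144, M+6 0.1399, M+8 0.0311, M+10 0.0028; the largest is M+2.
P(M+2) = C(5,1) × 0.692^4 × 0.308^1 = 5 × 0.22931073 × 0.3080 = 0.353139 (base)
P(M+10) = C(5,5) × 0.692^0 × 0.308^5 = 1 × 1.0000 × 0.00277175 = 0.002772
Relative intensity = 0.002772 / 0.353139 × 100 = 0.8

0.8%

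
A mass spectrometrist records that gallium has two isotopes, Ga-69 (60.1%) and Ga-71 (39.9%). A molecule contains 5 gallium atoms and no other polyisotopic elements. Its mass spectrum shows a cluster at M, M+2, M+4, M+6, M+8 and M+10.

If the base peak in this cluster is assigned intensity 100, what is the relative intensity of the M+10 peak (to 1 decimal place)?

2.9

Binomial terms of (0.601 + 0.399)^5: M 0.0784, M+2 0.2603, M+4 0.3456, M+6 0.2294, M+8 0.0762, M+10 0.0101 → M+4 is the base peak.
P(M+4) = C(5,2) × 0.601^3 × 0.399^2 = 10 × 0.2170818 × 0.159201 = 0.345596 (base)
P(M+10) = C(5,5) × 0.601^0 × 0.399^5 = 1 × 1.0000 × 0.01011264 = 0.010113
Relative intensity = 0.010113 / 0.345596 × 100 = 2.9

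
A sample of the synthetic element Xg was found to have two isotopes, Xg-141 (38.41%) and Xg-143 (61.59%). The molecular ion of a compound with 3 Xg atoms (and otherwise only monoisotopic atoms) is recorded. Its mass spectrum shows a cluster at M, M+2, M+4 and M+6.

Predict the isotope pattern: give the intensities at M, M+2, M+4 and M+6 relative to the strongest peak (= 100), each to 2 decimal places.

12.96 : 62.36 : 100.00 : 53.45

The 3 Xg atoms are independent, so intensities follow the terms of (0.3841 + 0.6159)^3.
P(M) = 0.3841^3 = 0.056667
P(M+2) = 3 × 0.3841^2 × 0.6159^1 = 0.272596
P(M+4) = 3 × 0.3841^1 × 0.6159^2 = 0.437105
P(M+6) = 0.6159^3 = 0.233631
The M+4 peak is largest (0.437105); scaling to 100 gives 12.96 : 62.36 : 100.00 : 53.45.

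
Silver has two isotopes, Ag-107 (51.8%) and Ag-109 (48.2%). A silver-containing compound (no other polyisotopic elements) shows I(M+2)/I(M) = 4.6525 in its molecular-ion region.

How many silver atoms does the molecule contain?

5

The M+2/M ratio from n Ag atoms is n · q/p = n · 0.482/0.518.
n = 4.6525 × 0.518/0.482 = 5.00 ≈ 5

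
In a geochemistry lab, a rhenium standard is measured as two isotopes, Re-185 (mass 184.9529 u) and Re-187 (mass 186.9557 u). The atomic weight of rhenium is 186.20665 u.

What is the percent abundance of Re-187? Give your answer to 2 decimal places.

With x = fraction of Re-185 (so Re-187 is 1 − x):
184.9529·x + 186.9557·(1 − x) = 186.20665
(184.9529 − 186.9557)·x = 186.20665 − 186.9557
x = -0.74905 / -2.0028 = 0.37400 → 37.40% Re-185, 62.60% Re-187.

62.60%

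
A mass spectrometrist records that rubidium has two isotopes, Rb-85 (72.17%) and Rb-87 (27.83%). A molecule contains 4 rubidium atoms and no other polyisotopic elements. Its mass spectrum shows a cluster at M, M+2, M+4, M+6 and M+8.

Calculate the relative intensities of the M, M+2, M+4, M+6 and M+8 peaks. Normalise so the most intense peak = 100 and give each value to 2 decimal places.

64.83 : 100.00 : 57.84 : 14.87 : 1.43

The 4 Rb atoms are independent, so intensities follow the terms of (0.7217 + 0.2783)^4.
P(M) = 0.7217^4 = 0.271286
P(M+2) = 4 × 0.7217^3 × 0.2783^1 = 0.418450
P(M+4) = 6 × 0.7217^2 × 0.2783^2 = 0.242042
P(M+6) = 4 × 0.7217^1 × 0.2783^3 = 0.062224
P(M+8) = 0.2783^4 = 0.005999
The M+2 peak is largest (0.418450); scaling to 100 gives 64.83 : 100.00 : 57.84 : 14.87 : 1.43.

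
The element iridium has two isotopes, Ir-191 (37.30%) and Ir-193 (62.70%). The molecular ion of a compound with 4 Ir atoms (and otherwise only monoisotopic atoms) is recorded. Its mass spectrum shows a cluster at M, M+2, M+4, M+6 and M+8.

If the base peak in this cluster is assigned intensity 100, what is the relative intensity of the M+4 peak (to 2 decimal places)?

89.23

Binomial terms of (0.3730 + 0.6270)^4: M 0.0194, M+2 0.1302, M+4 0.3282, M+6 0.3678, M+8 0.1546 → M+6 is the base peak.
P(M+6) = C(4,3) × 0.3730^1 × 0.6270^3 = 4 × 0.3730 × 0.24649188 = 0.367766 (base)
P(M+4) = C(4,2) × 0.3730^2 × 0.6270^2 = 6 × 0.139129 × 0.393129 = 0.328174
Relative intensity = 0.328174 / 0.367766 × 100 = 89.23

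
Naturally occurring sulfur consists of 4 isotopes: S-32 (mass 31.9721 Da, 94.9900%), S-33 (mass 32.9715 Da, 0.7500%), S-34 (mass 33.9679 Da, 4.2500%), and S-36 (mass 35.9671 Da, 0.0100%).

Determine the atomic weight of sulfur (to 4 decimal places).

Average mass = Σ (abundance × isotope mass) = 0.949900 × 31.9721 + 0.007500 × 32.9715 + 0.042500 × 33.9679 + 0.000100 × 35.9671
= 30.37030 + 0.24729 + 1.44364 + 0.00360 = 32.06483 Da

32.0648 Da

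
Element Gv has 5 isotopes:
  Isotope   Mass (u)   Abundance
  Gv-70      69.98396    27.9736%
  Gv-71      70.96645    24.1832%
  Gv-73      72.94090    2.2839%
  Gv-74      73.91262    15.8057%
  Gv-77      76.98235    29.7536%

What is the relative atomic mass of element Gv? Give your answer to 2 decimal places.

72.99 u

Ar = Σ fᵢ·mᵢ = 0.279736 × 69.98396 + 0.241832 × 70.96645 + 0.022839 × 72.94090 + 0.158057 × 73.91262 + 0.297536 × 76.98235
= 19.577033 + 17.161959 + 1.665897 + 11.682407 + 22.905020 = 72.992316 u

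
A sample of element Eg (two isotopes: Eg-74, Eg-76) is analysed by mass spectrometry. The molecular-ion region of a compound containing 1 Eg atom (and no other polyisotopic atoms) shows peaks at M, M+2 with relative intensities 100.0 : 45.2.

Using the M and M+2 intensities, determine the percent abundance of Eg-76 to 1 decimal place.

31.1%

Let p = fractional abundance of Eg-74. I(M+2)/I(M) = [C(1,1)·p^0·(1−p)] / p^1 = 1·(1−p)/p = 45.2/100.0 = 0.4520
(1−p)/p = 0.4520/1 = 0.4520  ⇒  p = 1/(1 + 0.4520) = 0.6887
Eg-74: 68.9%, Eg-76: 31.1%.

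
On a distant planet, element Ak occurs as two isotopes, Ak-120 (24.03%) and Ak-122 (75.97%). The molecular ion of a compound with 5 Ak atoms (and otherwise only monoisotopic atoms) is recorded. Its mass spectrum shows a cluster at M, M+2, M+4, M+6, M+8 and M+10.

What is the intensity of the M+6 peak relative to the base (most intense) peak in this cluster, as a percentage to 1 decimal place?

63.3%

Term probabilities: M 0.0008, M+2 0.0127, M+4 0.0801, M+6 0.2532, M+8 0.4002, M+10 0.2531. Base peak = M+8.
P(M+8) = C(5,4) × 0.2403^1 × 0.7597^4 = 5 × 0.2403 × 0.3330953 = 0.400214 (base)
P(M+6) = C(5,3) × 0.2403^2 × 0.7597^3 = 10 × 0.05774409 × 0.43845637 = 0.253183
Relative intensity = 0.253183 / 0.400214 × 100 = 63.3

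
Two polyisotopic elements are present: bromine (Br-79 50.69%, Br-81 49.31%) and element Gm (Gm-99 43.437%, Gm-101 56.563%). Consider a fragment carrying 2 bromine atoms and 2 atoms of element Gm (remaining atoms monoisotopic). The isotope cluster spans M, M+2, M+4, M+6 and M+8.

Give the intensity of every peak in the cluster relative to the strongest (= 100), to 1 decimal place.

Bromine pattern (n=2): 0.25694761 : 0.49990478 : 0.24314761
Element Gm pattern (n=2): 0.1886773 : 0.49138541 : 0.3199373
Convolve the two distributions (both contribute in 2-u steps):
  M: 0.25694761×0.1886773 = 0.048480
  M+2: 0.25694761×0.49138541 + 0.49990478×0.1886773 = 0.220581
  M+4: 0.25694761×0.3199373 + 0.49990478×0.49138541 + 0.24314761×0.1886773 = 0.373729
  M+6: 0.49990478×0.3199373 + 0.24314761×0.49138541 = 0.279417
  M+8: 0.24314761×0.3199373 = 0.077792
Scale to base peak (0.373729) = 100: 13.0 : 59.0 : 100.0 : 74.8 : 20.8

13.0 : 59.0 : 100.0 : 74.8 : 20.8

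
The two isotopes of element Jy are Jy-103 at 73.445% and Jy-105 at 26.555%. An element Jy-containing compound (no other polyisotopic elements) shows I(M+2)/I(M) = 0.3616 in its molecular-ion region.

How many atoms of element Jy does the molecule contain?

With n Jy atoms, P(M+2)/P(M) = C(n,1)·p^(n−1)q / p^n = n·q/p = n · 0.26555/0.73445.
n = 0.3616 × 0.73445/0.26555 = 1.00 ≈ 1

1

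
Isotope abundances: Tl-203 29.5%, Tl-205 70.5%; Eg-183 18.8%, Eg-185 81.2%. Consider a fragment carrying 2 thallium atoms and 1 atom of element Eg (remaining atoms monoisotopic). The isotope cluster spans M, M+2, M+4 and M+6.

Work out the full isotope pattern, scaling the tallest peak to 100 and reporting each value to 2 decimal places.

Thallium pattern (n=2): 0.087025 : 0.41595 : 0.497025
Element Eg pattern (n=1): 0.1880 : 0.8120
Convolve the two distributions (both contribute in 2-u steps):
  M: 0.087025×0.1880 = 0.016361
  M+2: 0.087025×0.8120 + 0.41595×0.1880 = 0.148863
  M+4: 0.41595×0.8120 + 0.497025×0.1880 = 0.431192
  M+6: 0.497025×0.8120 = 0.403584
Scale to base peak (0.431192) = 100: 3.79 : 34.52 : 100.00 : 93.60

3.79 : 34.52 : 100.00 : 93.60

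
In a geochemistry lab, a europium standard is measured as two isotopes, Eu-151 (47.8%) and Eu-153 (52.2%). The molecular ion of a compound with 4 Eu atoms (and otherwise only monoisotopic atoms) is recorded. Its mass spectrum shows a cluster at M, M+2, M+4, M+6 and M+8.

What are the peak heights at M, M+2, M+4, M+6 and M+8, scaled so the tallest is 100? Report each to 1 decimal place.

Each Eu atom is independently Eu-151 (p = 0.478) or Eu-153 (q = 0.522); the cluster is the binomial expansion (p + q)^4.
P(M) = 0.478^4 = 0.052205
P(M+2) = 4 × 0.478^3 × 0.522^1 = 0.228042
P(M+4) = 6 × 0.478^2 × 0.522^2 = 0.373549
P(M+6) = 4 × 0.478^1 × 0.522^3 = 0.271956
P(M+8) = 0.522^4 = 0.074248
The M+4 peak is largest (0.373549); scaling to 100 gives 14.0 : 61.0 : 100.0 : 72.8 : 19.9.

14.0 : 61.0 : 100.0 : 72.8 : 19.9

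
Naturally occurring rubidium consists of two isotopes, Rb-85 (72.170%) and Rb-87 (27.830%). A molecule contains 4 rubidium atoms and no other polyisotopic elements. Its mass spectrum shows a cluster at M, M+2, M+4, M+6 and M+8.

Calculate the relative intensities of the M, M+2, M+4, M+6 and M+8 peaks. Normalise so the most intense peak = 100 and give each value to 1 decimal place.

Expanding (0.72170 + 0.27830)^4:
P(M) = 0.72170^4 = 0.271286
P(M+2) = 4 × 0.72170^3 × 0.27830^1 = 0.418450
P(M+4) = 6 × 0.72170^2 × 0.27830^2 = 0.242042
P(M+6) = 4 × 0.72170^1 × 0.27830^3 = 0.062224
P(M+8) = 0.27830^4 = 0.005999
The M+2 peak is largest (0.418450); scaling to 100 gives 64.8 : 100.0 : 57.8 : 14.9 : 1.4.

64.8 : 100.0 : 57.8 : 14.9 : 1.4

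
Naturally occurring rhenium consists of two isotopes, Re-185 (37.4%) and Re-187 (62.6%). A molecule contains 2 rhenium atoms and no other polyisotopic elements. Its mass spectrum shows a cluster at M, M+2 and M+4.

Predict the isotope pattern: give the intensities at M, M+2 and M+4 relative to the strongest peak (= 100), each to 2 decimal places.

Each Re atom is independently Re-185 (p = 0.374) or Re-187 (q = 0.626); the cluster is the binomial expansion (p + q)^2.
P(M) = 0.374^2 = 0.139876
P(M+2) = 2 × 0.374^1 × 0.626^1 = 0.468248
P(M+4) = 0.626^2 = 0.391876
The M+2 peak is largest (0.468248); scaling to 100 gives 29.87 : 100.00 : 83.69.

29.87 : 100.00 : 83.69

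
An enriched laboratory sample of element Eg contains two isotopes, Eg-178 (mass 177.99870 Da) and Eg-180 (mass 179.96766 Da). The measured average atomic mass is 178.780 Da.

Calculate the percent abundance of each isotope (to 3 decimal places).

Eg-178: 60.319%, Eg-180: 39.681%

Writing the weighted mean with unknown fraction x of Eg-178:
177.99870·x + 179.96766·(1 − x) = 178.780
(177.99870 − 179.96766)·x = 178.780 − 179.96766
x = -1.18766 / -1.96896 = 0.60319 → 60.319% Eg-178, 39.681% Eg-180.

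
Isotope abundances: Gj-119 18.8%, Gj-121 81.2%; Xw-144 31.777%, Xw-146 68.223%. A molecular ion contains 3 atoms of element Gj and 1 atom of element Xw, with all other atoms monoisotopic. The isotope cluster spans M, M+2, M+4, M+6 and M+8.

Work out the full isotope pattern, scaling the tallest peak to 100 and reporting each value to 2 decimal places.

0.50 : 7.52 : 41.74 : 100.00 : 86.18

Element Gj pattern (n=3): 0.00664467 : 0.08609798 : 0.37187002 : 0.53538733
Element Xw pattern (n=1): 0.31777 : 0.68223
Convolve the two distributions (both contribute in 2-u steps):
  M: 0.00664467×0.31777 = 0.002111
  M+2: 0.00664467×0.68223 + 0.08609798×0.31777 = 0.031893
  M+4: 0.08609798×0.68223 + 0.37187002×0.31777 = 0.176908
  M+6: 0.37187002×0.68223 + 0.53538733×0.31777 = 0.423831
  M+8: 0.53538733×0.68223 = 0.365257
Scale to base peak (0.423831) = 100: 0.50 : 7.52 : 41.74 : 100.00 : 86.18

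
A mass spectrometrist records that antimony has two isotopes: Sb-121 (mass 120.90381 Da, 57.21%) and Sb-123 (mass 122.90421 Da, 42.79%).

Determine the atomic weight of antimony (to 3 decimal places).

Average mass = Σ (abundance × isotope mass) = 0.5721 × 120.90381 + 0.4279 × 122.90421
= 69.169070 + 52.590711 = 121.759781 Da

121.760 Da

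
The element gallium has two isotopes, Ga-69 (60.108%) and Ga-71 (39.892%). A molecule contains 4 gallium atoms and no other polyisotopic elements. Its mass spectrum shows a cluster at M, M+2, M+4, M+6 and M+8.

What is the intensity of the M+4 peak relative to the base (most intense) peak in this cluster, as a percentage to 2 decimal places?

99.55%

Binomial terms of (0.60108 + 0.39892)^4: M 0.1305, M+2 0.3465, M+4 0.3450, M+6 0.1526, M+8 0.0253 → M+2 is the base peak.
P(M+2) = C(4,1) × 0.60108^3 × 0.39892^1 = 4 × 0.2171685 × 0.39892 = 0.346531 (base)
P(M+4) = C(4,2) × 0.60108^2 × 0.39892^2 = 6 × 0.36129717 × 0.15913717 = 0.344975
Relative intensity = 0.344975 / 0.346531 × 100 = 99.55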